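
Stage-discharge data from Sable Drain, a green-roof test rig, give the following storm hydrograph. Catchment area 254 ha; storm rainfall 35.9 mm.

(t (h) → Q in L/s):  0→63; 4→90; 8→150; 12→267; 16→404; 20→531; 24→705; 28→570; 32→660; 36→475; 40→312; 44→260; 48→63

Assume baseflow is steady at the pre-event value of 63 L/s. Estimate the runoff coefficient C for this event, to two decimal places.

C ≈ 0.59

ΣQ_DR = 3731 L/s; V = ΣQ_DR·Δt = 5.373 × 10^7 L.
Runoff depth d = V / A = 21.15 mm.
C = d / P = 21.15 / 35.9 = 0.59.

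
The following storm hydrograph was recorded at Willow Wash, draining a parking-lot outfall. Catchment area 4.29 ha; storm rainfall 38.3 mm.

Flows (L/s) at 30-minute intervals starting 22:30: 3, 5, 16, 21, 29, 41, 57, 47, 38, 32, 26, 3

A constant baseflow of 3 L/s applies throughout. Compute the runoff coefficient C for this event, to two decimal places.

C ≈ 0.31

ΣQ_DR = 282.0 L/s; V = ΣQ_DR·Δt = 5.076 × 10^5 L.
Runoff depth d = V / A = 11.83 mm.
C = d / P = 11.83 / 38.3 = 0.31.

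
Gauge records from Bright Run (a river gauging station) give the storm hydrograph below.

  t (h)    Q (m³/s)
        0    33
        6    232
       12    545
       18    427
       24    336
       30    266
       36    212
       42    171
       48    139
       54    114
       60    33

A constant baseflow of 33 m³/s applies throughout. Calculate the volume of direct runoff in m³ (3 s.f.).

V ≈ 4.63 × 10^7 m³

Direct-runoff ordinates (Q − Q_b): 0.0, 199.0, 512.0, 394.0, 303.0, 233.0, 179.0, 138.0, 106.0, 81.0, 0.0 m³/s.
ΣQ_DR = 2145 m³/s.
With Δt = 6 h = 21600 s, V = ΣQ_DR · Δt = 2145 × 21600 = 4.63 × 10^7 m³.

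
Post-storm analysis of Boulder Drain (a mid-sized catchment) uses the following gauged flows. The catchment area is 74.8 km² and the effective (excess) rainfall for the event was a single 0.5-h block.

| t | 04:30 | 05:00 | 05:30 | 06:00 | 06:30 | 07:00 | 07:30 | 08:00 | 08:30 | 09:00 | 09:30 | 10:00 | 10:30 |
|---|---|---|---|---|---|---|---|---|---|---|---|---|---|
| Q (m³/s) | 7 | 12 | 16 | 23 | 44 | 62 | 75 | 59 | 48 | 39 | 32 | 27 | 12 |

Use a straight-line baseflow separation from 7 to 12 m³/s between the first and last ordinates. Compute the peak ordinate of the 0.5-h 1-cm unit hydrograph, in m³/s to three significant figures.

U_p ≈ 81.9 m³/s

Direct runoff: 0.00, 4.58, 8.17, 14.75, 35.33, 52.92, 65.50, 49.08, 37.67, 28.25, 20.83, 15.42, 0.00 m³/s; ΣQ_DR = 332.5 m³/s, peak = 65.50 m³/s.
Runoff depth d = ΣQ_DR·Δt / A = 332.5 × 1800 / (74.8 km²) = 8.001 mm.
The 1-cm UH is the DRH scaled by (10 mm)/d, so U_p = 65.50 × 10/8.001 = 81.9 m³/s.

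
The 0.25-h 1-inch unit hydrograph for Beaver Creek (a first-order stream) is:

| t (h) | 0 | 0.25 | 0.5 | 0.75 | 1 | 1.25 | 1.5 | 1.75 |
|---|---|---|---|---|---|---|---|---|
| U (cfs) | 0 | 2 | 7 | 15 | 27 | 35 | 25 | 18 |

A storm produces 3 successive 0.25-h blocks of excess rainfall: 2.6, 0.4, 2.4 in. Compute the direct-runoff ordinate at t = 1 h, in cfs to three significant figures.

By discrete convolution, Q_j = Σ (P_i / 1 in) · U_{j−i}.
At t = 1 h (j=4): Q = (2.6/1)·27 + (0.4/1)·15 + (2.4/1)·7 = 93.0 cfs.

Q ≈ 93.0 cfs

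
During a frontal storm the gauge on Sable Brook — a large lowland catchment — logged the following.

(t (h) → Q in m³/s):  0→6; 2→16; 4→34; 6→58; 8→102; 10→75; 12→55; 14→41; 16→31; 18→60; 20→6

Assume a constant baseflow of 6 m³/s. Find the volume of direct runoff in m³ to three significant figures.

V ≈ 3.01 × 10^6 m³

Direct-runoff ordinates (Q − Q_b): 0.0, 10.0, 28.0, 52.0, 96.0, 69.0, 49.0, 35.0, 25.0, 54.0, 0.0 m³/s.
ΣQ_DR = 418.0 m³/s.
With Δt = 2 h = 7200 s, V = ΣQ_DR · Δt = 418.0 × 7200 = 3.01 × 10^6 m³.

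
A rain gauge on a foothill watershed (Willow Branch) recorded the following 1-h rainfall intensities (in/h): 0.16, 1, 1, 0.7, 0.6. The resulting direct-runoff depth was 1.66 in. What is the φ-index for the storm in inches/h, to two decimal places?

φ ≈ 0.41 in/h

Only the 4 blocks with intensity above φ contribute runoff: 1, 1, 0.7, 0.6 in/h.
Σ(I−φ)·Δt = d  ⇒  (1+1+0.7+0.6 − 4φ)·1 = 1.66
φ = (3.300 − 1.66/1) / 4 = 0.41 in/h.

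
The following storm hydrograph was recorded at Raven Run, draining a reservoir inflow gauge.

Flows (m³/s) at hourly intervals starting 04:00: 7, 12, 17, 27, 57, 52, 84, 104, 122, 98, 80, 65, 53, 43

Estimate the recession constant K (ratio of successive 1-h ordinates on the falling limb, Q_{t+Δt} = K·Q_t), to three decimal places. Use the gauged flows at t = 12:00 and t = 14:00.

Using the recession-limb readings at t = 12:00 and t = 14:00: Q falls from 122 to 80 m³/s over 2 intervals.
K = (Q₂/Q₁)^(1/2) = (80/122)^(1/2) = 0.810.

K ≈ 0.810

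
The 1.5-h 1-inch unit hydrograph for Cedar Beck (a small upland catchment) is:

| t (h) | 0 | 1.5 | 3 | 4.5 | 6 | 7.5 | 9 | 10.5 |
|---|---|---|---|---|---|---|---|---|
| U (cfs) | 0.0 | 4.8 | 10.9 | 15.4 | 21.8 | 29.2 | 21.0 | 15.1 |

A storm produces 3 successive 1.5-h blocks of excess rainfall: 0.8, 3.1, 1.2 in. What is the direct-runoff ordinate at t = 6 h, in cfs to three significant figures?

By discrete convolution, Q_j = Σ (P_i / 1 in) · U_{j−i}.
At t = 6 h (j=4): Q = (0.8/1)·21.8 + (3.1/1)·15.4 + (1.2/1)·10.9 = 78.3 cfs.

Q ≈ 78.3 cfs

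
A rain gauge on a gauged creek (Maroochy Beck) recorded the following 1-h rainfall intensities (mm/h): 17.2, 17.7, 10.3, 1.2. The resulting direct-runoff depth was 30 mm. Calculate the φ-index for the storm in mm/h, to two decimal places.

Only the 3 blocks with intensity above φ contribute runoff: 17.2, 17.7, 10.3 mm/h.
Σ(I−φ)·Δt = d  ⇒  (17.2+17.7+10.3 − 3φ)·1 = 30
φ = (45.20 − 30/1) / 3 = 5.07 mm/h.

φ ≈ 5.07 mm/h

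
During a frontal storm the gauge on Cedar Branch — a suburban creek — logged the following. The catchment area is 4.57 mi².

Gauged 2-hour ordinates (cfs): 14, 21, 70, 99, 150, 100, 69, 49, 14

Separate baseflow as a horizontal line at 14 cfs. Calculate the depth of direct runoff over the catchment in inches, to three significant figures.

Direct runoff: 0.0, 7.0, 56.0, 85.0, 136.0, 86.0, 55.0, 35.0, 0.0 cfs; ΣQ_DR = 460.0 cfs.
V = ΣQ_DR · Δt = 460.0 × 7200 s = 3.312 × 10^6 ft³.
Over A = 4.57 mi², depth = V / A = 0.312 in.

d ≈ 0.312 in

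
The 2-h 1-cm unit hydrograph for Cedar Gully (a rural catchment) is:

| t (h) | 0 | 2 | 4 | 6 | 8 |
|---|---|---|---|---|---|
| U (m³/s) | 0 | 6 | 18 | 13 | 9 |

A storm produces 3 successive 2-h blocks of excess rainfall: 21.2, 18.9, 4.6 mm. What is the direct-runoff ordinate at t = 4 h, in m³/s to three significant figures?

Q ≈ 49.5 m³/s

By discrete convolution, Q_j = Σ (P_i / 10 mm) · U_{j−i}.
At t = 4 h (j=2): Q = (21.2/10)·18 + (18.9/10)·6 + (4.6/10)·0 = 49.5 m³/s.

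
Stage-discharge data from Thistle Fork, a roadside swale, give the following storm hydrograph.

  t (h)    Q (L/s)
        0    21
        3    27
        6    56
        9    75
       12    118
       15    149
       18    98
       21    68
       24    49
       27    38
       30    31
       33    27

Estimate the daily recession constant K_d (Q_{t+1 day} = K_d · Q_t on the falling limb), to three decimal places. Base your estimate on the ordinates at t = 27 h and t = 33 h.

Between t = 27 h and t = 33 h the flow falls from 38 to 27 L/s over 2×3 h = 6 h.
Per-interval ratio K = (27/38)^(1/2) = 0.8429; K_d = K^(24/3) = 0.255.

K_d ≈ 0.255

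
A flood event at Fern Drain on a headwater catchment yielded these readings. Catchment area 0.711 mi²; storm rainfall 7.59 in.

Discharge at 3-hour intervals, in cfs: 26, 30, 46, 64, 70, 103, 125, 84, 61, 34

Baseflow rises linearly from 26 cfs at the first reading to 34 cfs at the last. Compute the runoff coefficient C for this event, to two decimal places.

C ≈ 0.30

ΣQ_DR = 343.0 cfs; V = ΣQ_DR·Δt = 3.704 × 10^6 ft³.
Runoff depth d = V / A = 2.243 in.
C = d / P = 2.243 / 7.59 = 0.30.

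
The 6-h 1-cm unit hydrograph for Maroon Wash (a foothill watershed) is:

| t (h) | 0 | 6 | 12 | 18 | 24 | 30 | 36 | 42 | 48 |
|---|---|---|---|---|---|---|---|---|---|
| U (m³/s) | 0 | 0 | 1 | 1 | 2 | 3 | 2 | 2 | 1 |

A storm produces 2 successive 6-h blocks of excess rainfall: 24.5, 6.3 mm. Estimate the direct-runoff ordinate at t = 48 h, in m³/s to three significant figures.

Q ≈ 3.71 m³/s

By discrete convolution, Q_j = Σ (P_i / 10 mm) · U_{j−i}.
At t = 48 h (j=8): Q = (24.5/10)·1 + (6.3/10)·2 = 3.71 m³/s.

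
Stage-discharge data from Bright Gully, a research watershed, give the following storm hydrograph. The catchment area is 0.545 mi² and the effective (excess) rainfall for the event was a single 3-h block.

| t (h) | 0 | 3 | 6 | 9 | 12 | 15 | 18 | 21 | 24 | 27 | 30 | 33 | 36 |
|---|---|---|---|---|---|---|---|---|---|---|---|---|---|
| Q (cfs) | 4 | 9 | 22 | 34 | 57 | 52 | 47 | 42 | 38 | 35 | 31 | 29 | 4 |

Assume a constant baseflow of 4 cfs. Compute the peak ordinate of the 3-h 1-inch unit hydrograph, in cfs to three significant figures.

Direct runoff: 0.0, 5.0, 18.0, 30.0, 53.0, 48.0, 43.0, 38.0, 34.0, 31.0, 27.0, 25.0, 0.0 cfs; ΣQ_DR = 352.0 cfs, peak = 53.0 cfs.
Runoff depth d = ΣQ_DR·Δt / A = 352.0 × 10800 / (0.545 mi²) = 3.002 in.
The 1-inch UH is the DRH scaled by (1 in)/d, so U_p = 53.0 × 1/3.002 = 17.7 cfs.

U_p ≈ 17.7 cfs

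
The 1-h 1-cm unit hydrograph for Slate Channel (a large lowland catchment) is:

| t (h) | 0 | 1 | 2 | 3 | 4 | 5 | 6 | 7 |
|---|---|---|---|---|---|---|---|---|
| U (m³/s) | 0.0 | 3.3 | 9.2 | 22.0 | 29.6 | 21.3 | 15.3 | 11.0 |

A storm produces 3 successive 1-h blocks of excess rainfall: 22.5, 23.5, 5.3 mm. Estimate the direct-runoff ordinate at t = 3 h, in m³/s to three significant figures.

Q ≈ 72.9 m³/s

By discrete convolution, Q_j = Σ (P_i / 10 mm) · U_{j−i}.
At t = 3 h (j=3): Q = (22.5/10)·22.0 + (23.5/10)·9.2 + (5.3/10)·3.3 = 72.9 m³/s.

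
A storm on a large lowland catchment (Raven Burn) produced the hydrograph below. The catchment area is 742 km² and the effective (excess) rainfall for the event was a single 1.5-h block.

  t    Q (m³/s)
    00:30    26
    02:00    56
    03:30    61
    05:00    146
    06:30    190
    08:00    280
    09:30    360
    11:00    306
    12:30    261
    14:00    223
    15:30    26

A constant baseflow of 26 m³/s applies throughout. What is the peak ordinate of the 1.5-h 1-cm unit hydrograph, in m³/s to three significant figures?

Direct runoff: 0.0, 30.0, 35.0, 120.0, 164.0, 254.0, 334.0, 280.0, 235.0, 197.0, 0.0 m³/s; ΣQ_DR = 1649 m³/s, peak = 334.0 m³/s.
Runoff depth d = ΣQ_DR·Δt / A = 1649 × 5400 / (742 km²) = 12.00 mm.
The 1-cm UH is the DRH scaled by (10 mm)/d, so U_p = 334.0 × 10/12.00 = 278 m³/s.

U_p ≈ 278 m³/s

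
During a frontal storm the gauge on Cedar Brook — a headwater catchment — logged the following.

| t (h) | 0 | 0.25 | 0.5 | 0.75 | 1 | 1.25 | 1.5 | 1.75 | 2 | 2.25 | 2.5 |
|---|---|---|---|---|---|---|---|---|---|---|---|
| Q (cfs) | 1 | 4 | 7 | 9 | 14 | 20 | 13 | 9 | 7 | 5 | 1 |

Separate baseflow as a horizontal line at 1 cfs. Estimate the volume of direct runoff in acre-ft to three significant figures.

V ≈ 1.63 acre-ft

Direct-runoff ordinates (Q − Q_b): 0.0, 3.0, 6.0, 8.0, 13.0, 19.0, 12.0, 8.0, 6.0, 4.0, 0.0 cfs.
ΣQ_DR = 79.00 cfs.
With Δt = 0.25 h = 900 s, V = ΣQ_DR · Δt = 79.00 × 900 = 71100 ft³ = 1.63 acre-ft.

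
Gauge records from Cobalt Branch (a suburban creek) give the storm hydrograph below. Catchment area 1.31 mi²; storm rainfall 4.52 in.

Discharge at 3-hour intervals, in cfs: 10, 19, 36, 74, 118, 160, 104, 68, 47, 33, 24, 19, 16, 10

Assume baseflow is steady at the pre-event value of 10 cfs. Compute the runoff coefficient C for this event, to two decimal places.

ΣQ_DR = 598.0 cfs; V = ΣQ_DR·Δt = 6.458 × 10^6 ft³.
Runoff depth d = V / A = 2.122 in.
C = d / P = 2.122 / 4.52 = 0.47.

C ≈ 0.47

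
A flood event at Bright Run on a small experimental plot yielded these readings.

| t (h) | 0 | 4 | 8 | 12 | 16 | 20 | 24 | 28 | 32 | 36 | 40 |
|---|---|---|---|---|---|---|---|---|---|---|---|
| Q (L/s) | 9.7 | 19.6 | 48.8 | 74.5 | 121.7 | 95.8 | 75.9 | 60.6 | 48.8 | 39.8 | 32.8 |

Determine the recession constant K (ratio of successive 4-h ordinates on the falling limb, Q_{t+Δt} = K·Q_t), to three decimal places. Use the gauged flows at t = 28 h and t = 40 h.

Using the recession-limb readings at t = 28 h and t = 40 h: Q falls from 60.6 to 32.8 L/s over 3 intervals.
K = (Q₂/Q₁)^(1/3) = (32.8/60.6)^(1/3) = 0.815.

K ≈ 0.815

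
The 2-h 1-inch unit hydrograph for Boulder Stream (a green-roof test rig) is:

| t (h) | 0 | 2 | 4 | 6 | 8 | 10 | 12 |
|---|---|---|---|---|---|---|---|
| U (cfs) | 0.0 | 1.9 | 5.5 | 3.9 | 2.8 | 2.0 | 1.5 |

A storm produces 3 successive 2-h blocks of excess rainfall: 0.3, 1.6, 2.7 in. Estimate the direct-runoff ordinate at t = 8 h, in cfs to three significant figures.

By discrete convolution, Q_j = Σ (P_i / 1 in) · U_{j−i}.
At t = 8 h (j=4): Q = (0.3/1)·2.8 + (1.6/1)·3.9 + (2.7/1)·5.5 = 21.9 cfs.

Q ≈ 21.9 cfs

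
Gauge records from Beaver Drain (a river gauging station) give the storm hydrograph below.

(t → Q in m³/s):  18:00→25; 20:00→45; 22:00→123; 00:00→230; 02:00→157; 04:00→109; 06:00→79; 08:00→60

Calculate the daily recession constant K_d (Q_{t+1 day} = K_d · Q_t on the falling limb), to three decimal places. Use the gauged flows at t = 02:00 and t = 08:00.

Between t = 02:00 and t = 08:00 the flow falls from 157 to 60 m³/s over 3×2 h = 6 h.
Per-interval ratio K = (60/157)^(1/3) = 0.7257; K_d = K^(24/2) = 0.021.

K_d ≈ 0.021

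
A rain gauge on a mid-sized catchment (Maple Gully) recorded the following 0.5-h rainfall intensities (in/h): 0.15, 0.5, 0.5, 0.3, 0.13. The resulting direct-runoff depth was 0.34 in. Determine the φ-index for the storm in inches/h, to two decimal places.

Only the 3 blocks with intensity above φ contribute runoff: 0.5, 0.5, 0.3 in/h.
Σ(I−φ)·Δt = d  ⇒  (0.5+0.5+0.3 − 3φ)·0.5 = 0.34
φ = (1.300 − 0.34/0.5) / 3 = 0.21 in/h.

φ ≈ 0.21 in/h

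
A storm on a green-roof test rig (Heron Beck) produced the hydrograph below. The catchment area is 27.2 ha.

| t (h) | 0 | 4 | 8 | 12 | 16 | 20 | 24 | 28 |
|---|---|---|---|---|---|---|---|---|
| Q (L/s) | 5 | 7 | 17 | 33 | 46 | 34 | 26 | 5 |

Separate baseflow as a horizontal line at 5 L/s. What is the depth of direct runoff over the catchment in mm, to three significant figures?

d ≈ 7.04 mm

Direct runoff: 0.0, 2.0, 12.0, 28.0, 41.0, 29.0, 21.0, 0.0 L/s; ΣQ_DR = 133.0 L/s.
V = ΣQ_DR · Δt = 133.0 × 14400 s = 1.915 × 10^6 L.
Over A = 27.2 ha, depth = V / A = 7.04 mm.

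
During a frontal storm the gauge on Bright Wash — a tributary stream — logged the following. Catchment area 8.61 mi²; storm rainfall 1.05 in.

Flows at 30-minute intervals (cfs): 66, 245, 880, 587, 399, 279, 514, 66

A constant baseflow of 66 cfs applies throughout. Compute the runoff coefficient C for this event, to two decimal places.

ΣQ_DR = 2508 cfs; V = ΣQ_DR·Δt = 4.514 × 10^6 ft³.
Runoff depth d = V / A = 0.2257 in.
C = d / P = 0.2257 / 1.05 = 0.21.

C ≈ 0.21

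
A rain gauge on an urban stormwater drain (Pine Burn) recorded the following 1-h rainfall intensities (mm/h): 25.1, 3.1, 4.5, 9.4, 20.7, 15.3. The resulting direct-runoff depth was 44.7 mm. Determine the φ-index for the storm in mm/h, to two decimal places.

Only the 4 blocks with intensity above φ contribute runoff: 25.1, 9.4, 20.7, 15.3 mm/h.
Σ(I−φ)·Δt = d  ⇒  (25.1+9.4+20.7+15.3 − 4φ)·1 = 44.7
φ = (70.50 − 44.7/1) / 4 = 6.45 mm/h.

φ ≈ 6.45 mm/h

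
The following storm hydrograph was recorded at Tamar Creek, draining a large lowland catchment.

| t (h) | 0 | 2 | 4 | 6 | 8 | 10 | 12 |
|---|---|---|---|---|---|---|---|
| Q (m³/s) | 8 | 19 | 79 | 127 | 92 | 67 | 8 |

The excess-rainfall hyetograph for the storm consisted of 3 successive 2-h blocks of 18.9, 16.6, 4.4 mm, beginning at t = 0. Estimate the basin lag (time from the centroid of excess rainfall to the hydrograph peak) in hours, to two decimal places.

t_L ≈ 3.73 h

Centroid of excess rainfall: t_c = Σ P_i·t̄_i / ΣP_i = 2.2732 h (block centres at 1, 3, 5 h).
Hydrograph peak occurs at t = 6 h, so basin lag t_L = 6 − 2.2732 = 3.73 h.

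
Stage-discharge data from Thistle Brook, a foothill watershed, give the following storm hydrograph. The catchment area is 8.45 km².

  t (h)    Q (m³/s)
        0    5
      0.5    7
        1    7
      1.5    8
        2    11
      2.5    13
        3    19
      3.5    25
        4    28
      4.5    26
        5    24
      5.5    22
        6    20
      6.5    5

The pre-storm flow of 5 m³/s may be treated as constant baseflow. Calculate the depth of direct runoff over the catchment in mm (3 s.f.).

d ≈ 32.0 mm

Direct runoff: 0.0, 2.0, 2.0, 3.0, 6.0, 8.0, 14.0, 20.0, 23.0, 21.0, 19.0, 17.0, 15.0, 0.0 m³/s; ΣQ_DR = 150.0 m³/s.
V = ΣQ_DR · Δt = 150.0 × 1800 s = 2.700 × 10^5 m³.
Over A = 8.45 km², depth = V / A = 32.0 mm.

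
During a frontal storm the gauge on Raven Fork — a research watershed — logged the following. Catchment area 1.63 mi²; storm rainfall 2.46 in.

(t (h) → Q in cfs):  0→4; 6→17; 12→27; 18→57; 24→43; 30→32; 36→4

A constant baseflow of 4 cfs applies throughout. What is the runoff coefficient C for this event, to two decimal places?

C ≈ 0.36

ΣQ_DR = 156.0 cfs; V = ΣQ_DR·Δt = 3.370 × 10^6 ft³.
Runoff depth d = V / A = 0.8898 in.
C = d / P = 0.8898 / 2.46 = 0.36.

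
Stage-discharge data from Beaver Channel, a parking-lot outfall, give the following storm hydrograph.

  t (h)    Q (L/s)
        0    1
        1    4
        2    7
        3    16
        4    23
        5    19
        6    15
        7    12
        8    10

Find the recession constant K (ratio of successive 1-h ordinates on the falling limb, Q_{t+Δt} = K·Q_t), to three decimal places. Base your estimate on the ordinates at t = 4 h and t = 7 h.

Using the recession-limb readings at t = 4 h and t = 7 h: Q falls from 23 to 12 L/s over 3 intervals.
K = (Q₂/Q₁)^(1/3) = (12/23)^(1/3) = 0.805.

K ≈ 0.805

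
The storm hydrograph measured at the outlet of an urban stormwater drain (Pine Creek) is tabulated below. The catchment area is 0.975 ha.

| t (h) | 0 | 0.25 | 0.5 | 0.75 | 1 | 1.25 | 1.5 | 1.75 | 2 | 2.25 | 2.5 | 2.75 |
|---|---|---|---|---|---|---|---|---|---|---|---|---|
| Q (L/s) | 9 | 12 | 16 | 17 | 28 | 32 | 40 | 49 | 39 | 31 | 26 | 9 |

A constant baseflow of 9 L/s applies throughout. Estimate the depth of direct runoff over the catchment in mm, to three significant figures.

d ≈ 18.5 mm

Direct runoff: 0.0, 3.0, 7.0, 8.0, 19.0, 23.0, 31.0, 40.0, 30.0, 22.0, 17.0, 0.0 L/s; ΣQ_DR = 200.0 L/s.
V = ΣQ_DR · Δt = 200.0 × 900 s = 1.800 × 10^5 L.
Over A = 0.975 ha, depth = V / A = 18.5 mm.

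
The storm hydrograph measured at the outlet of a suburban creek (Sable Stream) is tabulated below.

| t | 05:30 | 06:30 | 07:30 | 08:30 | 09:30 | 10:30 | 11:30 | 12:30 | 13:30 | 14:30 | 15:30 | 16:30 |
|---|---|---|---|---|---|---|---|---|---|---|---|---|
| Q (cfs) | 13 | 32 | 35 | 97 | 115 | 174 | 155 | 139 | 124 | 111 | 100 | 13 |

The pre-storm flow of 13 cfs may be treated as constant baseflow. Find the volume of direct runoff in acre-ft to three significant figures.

V ≈ 78.7 acre-ft

Direct-runoff ordinates (Q − Q_b): 0.0, 19.0, 22.0, 84.0, 102.0, 161.0, 142.0, 126.0, 111.0, 98.0, 87.0, 0.0 cfs.
ΣQ_DR = 952.0 cfs.
With Δt = 1 h = 3600 s, V = ΣQ_DR · Δt = 952.0 × 3600 = 3.43 × 10^6 ft³ = 78.7 acre-ft.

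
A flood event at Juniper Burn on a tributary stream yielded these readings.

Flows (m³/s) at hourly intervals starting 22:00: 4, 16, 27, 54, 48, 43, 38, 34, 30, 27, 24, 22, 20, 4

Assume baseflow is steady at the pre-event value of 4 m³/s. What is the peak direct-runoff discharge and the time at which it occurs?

Q_p = 50.0 m³/s at t = 01:00

Subtracting baseflow gives direct-runoff ordinates: 0.0, 12.0, 23.0, 50.0, 44.0, 39.0, 34.0, 30.0, 26.0, 23.0, 20.0, 18.0, 16.0, 0.0 m³/s.
The maximum is 50.0 m³/s, occurring at the reading for t = 01:00.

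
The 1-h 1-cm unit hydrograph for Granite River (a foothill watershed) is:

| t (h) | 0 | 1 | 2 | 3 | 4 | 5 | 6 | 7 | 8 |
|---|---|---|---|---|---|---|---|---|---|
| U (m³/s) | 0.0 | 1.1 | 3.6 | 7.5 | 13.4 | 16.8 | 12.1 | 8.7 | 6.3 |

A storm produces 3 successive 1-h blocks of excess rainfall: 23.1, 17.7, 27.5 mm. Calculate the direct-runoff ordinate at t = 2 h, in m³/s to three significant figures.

By discrete convolution, Q_j = Σ (P_i / 10 mm) · U_{j−i}.
At t = 2 h (j=2): Q = (23.1/10)·3.6 + (17.7/10)·1.1 + (27.5/10)·0.0 = 10.3 m³/s.

Q ≈ 10.3 m³/s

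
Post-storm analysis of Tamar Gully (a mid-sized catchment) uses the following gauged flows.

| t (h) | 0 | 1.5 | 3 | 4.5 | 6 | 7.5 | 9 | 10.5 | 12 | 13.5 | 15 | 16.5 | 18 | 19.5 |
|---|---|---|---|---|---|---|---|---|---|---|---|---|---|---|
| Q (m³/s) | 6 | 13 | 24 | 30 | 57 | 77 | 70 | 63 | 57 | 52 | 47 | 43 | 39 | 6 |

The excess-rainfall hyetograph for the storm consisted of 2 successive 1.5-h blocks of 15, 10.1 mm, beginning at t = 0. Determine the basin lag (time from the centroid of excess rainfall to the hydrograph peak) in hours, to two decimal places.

Centroid of excess rainfall: t_c = Σ P_i·t̄_i / ΣP_i = 1.3536 h (block centres at 0.75, 2.25 h).
Hydrograph peak occurs at t = 7.5 h, so basin lag t_L = 7.5 − 1.3536 = 6.15 h.

t_L ≈ 6.15 h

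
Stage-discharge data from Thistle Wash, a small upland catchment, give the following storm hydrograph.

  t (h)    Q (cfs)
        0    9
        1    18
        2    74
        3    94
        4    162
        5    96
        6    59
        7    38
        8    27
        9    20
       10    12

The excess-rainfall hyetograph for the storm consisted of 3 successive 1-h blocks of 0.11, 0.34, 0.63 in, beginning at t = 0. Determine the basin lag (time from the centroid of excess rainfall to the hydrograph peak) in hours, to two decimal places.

Centroid of excess rainfall: t_c = Σ P_i·t̄_i / ΣP_i = 1.9815 h (block centres at 0.5, 1.5, 2.5 h).
Hydrograph peak occurs at t = 4 h, so basin lag t_L = 4 − 1.9815 = 2.02 h.

t_L ≈ 2.02 h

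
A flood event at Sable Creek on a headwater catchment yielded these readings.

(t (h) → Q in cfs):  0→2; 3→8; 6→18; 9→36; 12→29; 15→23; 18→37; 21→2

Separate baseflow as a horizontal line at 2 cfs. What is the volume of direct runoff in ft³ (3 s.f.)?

Direct-runoff ordinates (Q − Q_b): 0.0, 6.0, 16.0, 34.0, 27.0, 21.0, 35.0, 0.0 cfs.
ΣQ_DR = 139.0 cfs.
With Δt = 3 h = 10800 s, V = ΣQ_DR · Δt = 139.0 × 10800 = 1.50 × 10^6 ft³.

V ≈ 1.50 × 10^6 ft³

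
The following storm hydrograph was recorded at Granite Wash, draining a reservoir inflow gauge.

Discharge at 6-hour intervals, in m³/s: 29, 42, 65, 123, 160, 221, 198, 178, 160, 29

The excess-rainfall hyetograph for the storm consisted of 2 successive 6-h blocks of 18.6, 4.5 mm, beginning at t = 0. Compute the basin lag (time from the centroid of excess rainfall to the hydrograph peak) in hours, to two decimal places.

Centroid of excess rainfall: t_c = Σ P_i·t̄_i / ΣP_i = 4.1688 h (block centres at 3, 9 h).
Hydrograph peak occurs at t = 30 h, so basin lag t_L = 30 − 4.1688 = 25.83 h.

t_L ≈ 25.83 h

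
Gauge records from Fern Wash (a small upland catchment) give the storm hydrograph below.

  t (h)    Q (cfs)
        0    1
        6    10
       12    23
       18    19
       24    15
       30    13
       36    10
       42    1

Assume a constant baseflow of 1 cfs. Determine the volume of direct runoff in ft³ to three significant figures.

V ≈ 1.81 × 10^6 ft³

Direct-runoff ordinates (Q − Q_b): 0.0, 9.0, 22.0, 18.0, 14.0, 12.0, 9.0, 0.0 cfs.
ΣQ_DR = 84.00 cfs.
With Δt = 6 h = 21600 s, V = ΣQ_DR · Δt = 84.00 × 21600 = 1.81 × 10^6 ft³.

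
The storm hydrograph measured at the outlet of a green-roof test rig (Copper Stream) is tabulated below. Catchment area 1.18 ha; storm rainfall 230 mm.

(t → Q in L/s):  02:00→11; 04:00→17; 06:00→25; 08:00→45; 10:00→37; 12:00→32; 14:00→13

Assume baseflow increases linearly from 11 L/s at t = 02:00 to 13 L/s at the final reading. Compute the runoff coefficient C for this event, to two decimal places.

ΣQ_DR = 96.00 L/s; V = ΣQ_DR·Δt = 6.912 × 10^5 L.
Runoff depth d = V / A = 58.58 mm.
C = d / P = 58.58 / 230 = 0.25.

C ≈ 0.25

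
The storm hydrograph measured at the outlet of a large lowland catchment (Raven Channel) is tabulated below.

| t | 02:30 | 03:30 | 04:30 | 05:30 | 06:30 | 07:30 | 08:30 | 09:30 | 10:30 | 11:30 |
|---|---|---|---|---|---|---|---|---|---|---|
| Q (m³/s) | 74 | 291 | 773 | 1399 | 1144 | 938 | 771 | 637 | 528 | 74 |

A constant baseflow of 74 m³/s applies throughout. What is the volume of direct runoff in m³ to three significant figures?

V ≈ 2.12 × 10^7 m³

Direct-runoff ordinates (Q − Q_b): 0.0, 217.0, 699.0, 1325.0, 1070.0, 864.0, 697.0, 563.0, 454.0, 0.0 m³/s.
ΣQ_DR = 5889 m³/s.
With Δt = 1 h = 3600 s, V = ΣQ_DR · Δt = 5889 × 3600 = 2.12 × 10^7 m³.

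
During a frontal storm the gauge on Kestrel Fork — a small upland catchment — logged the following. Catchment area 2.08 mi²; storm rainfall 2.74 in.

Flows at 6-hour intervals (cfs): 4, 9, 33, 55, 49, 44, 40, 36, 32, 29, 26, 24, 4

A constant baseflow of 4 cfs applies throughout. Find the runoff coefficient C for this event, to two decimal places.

ΣQ_DR = 333.0 cfs; V = ΣQ_DR·Δt = 7.193 × 10^6 ft³.
Runoff depth d = V / A = 1.488 in.
C = d / P = 1.488 / 2.74 = 0.54.

C ≈ 0.54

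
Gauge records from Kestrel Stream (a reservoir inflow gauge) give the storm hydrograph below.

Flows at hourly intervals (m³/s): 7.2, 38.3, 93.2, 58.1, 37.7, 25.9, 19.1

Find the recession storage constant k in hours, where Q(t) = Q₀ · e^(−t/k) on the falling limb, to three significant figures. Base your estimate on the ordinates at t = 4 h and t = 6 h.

On the falling limb, Q drops from 37.7 to 19.1 m³/s between t = 4 h and t = 6 h (Δt = 2 h).
k = −Δt / ln(Q₂/Q₁) = −2 / ln(19.1/37.7) = 2.94 h.

k ≈ 2.94 h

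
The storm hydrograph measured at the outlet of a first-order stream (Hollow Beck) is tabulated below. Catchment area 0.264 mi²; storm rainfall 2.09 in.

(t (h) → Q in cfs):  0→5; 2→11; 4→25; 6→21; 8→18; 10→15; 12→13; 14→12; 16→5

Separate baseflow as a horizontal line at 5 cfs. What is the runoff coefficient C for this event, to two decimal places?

C ≈ 0.45

ΣQ_DR = 80.00 cfs; V = ΣQ_DR·Δt = 5.760 × 10^5 ft³.
Runoff depth d = V / A = 0.9391 in.
C = d / P = 0.9391 / 2.09 = 0.45.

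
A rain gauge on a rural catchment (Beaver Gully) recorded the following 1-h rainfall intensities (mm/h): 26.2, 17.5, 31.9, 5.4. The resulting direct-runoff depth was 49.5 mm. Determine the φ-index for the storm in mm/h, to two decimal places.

φ ≈ 8.70 mm/h

Only the 3 blocks with intensity above φ contribute runoff: 26.2, 17.5, 31.9 mm/h.
Σ(I−φ)·Δt = d  ⇒  (26.2+17.5+31.9 − 3φ)·1 = 49.5
φ = (75.60 − 49.5/1) / 3 = 8.70 mm/h.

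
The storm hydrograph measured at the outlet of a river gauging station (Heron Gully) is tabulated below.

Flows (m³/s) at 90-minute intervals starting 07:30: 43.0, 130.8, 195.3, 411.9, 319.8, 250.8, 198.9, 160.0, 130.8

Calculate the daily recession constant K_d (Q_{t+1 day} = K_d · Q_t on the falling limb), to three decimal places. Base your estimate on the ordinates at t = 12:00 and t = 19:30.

Between t = 12:00 and t = 19:30 the flow falls from 411.9 to 130.8 m³/s over 5×1.5 h = 7.5 h.
Per-interval ratio K = (130.8/411.9)^(1/5) = 0.7950; K_d = K^(24/1.5) = 0.025.

K_d ≈ 0.025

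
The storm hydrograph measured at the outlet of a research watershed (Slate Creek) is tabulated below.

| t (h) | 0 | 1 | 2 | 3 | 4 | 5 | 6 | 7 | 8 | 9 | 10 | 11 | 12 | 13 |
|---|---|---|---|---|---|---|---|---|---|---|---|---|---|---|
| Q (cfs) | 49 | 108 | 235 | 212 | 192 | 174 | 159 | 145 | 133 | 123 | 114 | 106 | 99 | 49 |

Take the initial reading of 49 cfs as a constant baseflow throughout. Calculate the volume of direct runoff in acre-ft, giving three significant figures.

Direct-runoff ordinates (Q − Q_b): 0.0, 59.0, 186.0, 163.0, 143.0, 125.0, 110.0, 96.0, 84.0, 74.0, 65.0, 57.0, 50.0, 0.0 cfs.
ΣQ_DR = 1212 cfs.
With Δt = 1 h = 3600 s, V = ΣQ_DR · Δt = 1212 × 3600 = 4.36 × 10^6 ft³ = 100 acre-ft.

V ≈ 100 acre-ft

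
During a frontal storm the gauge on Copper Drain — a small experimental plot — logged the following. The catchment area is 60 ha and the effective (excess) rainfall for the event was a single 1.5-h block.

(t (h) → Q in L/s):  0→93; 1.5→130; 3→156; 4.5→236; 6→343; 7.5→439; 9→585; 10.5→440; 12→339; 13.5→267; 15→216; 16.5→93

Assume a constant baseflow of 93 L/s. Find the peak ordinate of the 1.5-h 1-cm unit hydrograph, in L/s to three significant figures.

Direct runoff: 0.0, 37.0, 63.0, 143.0, 250.0, 346.0, 492.0, 347.0, 246.0, 174.0, 123.0, 0.0 L/s; ΣQ_DR = 2221 L/s, peak = 492.0 L/s.
Runoff depth d = ΣQ_DR·Δt / A = 2221 × 5400 / (60 ha) = 19.99 mm.
The 1-cm UH is the DRH scaled by (10 mm)/d, so U_p = 492.0 × 10/19.99 = 246 L/s.

U_p ≈ 246 L/s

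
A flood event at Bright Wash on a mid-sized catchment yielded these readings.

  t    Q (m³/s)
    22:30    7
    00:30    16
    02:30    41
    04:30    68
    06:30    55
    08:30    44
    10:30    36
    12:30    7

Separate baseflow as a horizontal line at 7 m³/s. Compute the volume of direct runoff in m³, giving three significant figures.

Direct-runoff ordinates (Q − Q_b): 0.0, 9.0, 34.0, 61.0, 48.0, 37.0, 29.0, 0.0 m³/s.
ΣQ_DR = 218.0 m³/s.
With Δt = 2 h = 7200 s, V = ΣQ_DR · Δt = 218.0 × 7200 = 1.57 × 10^6 m³.

V ≈ 1.57 × 10^6 m³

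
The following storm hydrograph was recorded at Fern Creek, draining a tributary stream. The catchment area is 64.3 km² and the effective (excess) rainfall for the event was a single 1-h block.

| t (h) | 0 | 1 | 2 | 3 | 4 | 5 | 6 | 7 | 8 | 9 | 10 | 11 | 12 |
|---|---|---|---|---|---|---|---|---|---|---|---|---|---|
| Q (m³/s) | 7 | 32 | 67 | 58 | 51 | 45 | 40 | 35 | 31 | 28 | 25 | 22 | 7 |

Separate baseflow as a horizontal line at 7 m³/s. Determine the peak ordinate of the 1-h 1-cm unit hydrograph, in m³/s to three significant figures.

U_p ≈ 30.0 m³/s

Direct runoff: 0.0, 25.0, 60.0, 51.0, 44.0, 38.0, 33.0, 28.0, 24.0, 21.0, 18.0, 15.0, 0.0 m³/s; ΣQ_DR = 357.0 m³/s, peak = 60.0 m³/s.
Runoff depth d = ΣQ_DR·Δt / A = 357.0 × 3600 / (64.3 km²) = 19.99 mm.
The 1-cm UH is the DRH scaled by (10 mm)/d, so U_p = 60.0 × 10/19.99 = 30.0 m³/s.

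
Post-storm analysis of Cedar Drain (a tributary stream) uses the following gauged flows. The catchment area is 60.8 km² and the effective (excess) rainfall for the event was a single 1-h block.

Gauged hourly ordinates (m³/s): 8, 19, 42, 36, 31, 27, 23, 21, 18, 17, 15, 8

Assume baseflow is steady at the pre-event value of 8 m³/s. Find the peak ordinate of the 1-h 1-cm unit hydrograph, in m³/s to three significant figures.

Direct runoff: 0.0, 11.0, 34.0, 28.0, 23.0, 19.0, 15.0, 13.0, 10.0, 9.0, 7.0, 0.0 m³/s; ΣQ_DR = 169.0 m³/s, peak = 34.0 m³/s.
Runoff depth d = ΣQ_DR·Δt / A = 169.0 × 3600 / (60.8 km²) = 10.01 mm.
The 1-cm UH is the DRH scaled by (10 mm)/d, so U_p = 34.0 × 10/10.01 = 34.0 m³/s.

U_p ≈ 34.0 m³/s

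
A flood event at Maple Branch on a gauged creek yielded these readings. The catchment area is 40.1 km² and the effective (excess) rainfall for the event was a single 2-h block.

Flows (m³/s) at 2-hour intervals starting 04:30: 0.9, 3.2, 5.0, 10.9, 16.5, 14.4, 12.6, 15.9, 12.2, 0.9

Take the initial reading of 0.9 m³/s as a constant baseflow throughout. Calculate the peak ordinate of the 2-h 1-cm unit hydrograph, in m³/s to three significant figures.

U_p ≈ 10.4 m³/s

Direct runoff: 0.0, 2.3, 4.1, 10.0, 15.6, 13.5, 11.7, 15.0, 11.3, 0.0 m³/s; ΣQ_DR = 83.50 m³/s, peak = 15.6 m³/s.
Runoff depth d = ΣQ_DR·Δt / A = 83.50 × 7200 / (40.1 km²) = 14.99 mm.
The 1-cm UH is the DRH scaled by (10 mm)/d, so U_p = 15.6 × 10/14.99 = 10.4 m³/s.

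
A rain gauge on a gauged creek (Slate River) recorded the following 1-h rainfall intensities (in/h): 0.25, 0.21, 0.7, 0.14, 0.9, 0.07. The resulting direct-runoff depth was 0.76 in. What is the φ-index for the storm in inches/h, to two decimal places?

Only the 2 blocks with intensity above φ contribute runoff: 0.7, 0.9 in/h.
Σ(I−φ)·Δt = d  ⇒  (0.7+0.9 − 2φ)·1 = 0.76
φ = (1.600 − 0.76/1) / 2 = 0.42 in/h.

φ ≈ 0.42 in/h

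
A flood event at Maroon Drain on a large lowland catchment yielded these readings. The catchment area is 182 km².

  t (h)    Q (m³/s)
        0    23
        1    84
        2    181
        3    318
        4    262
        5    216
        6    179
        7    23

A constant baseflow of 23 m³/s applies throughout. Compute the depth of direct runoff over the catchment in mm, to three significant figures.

d ≈ 21.8 mm

Direct runoff: 0.0, 61.0, 158.0, 295.0, 239.0, 193.0, 156.0, 0.0 m³/s; ΣQ_DR = 1102 m³/s.
V = ΣQ_DR · Δt = 1102 × 3600 s = 3.967 × 10^6 m³.
Over A = 182 km², depth = V / A = 21.8 mm.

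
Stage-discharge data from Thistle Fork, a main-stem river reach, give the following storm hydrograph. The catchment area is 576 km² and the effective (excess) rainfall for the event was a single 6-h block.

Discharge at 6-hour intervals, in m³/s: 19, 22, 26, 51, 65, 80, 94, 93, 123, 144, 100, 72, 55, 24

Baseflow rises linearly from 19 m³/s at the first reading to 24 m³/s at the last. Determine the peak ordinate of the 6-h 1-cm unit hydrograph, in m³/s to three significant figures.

U_p ≈ 48.6 m³/s

Direct runoff: 0.00, 2.62, 6.23, 30.85, 44.46, 59.08, 72.69, 71.31, 100.92, 121.54, 77.15, 48.77, 31.38, 0.00 m³/s; ΣQ_DR = 667.0 m³/s, peak = 121.54 m³/s.
Runoff depth d = ΣQ_DR·Δt / A = 667.0 × 21600 / (576 km²) = 25.01 mm.
The 1-cm UH is the DRH scaled by (10 mm)/d, so U_p = 121.54 × 10/25.01 = 48.6 m³/s.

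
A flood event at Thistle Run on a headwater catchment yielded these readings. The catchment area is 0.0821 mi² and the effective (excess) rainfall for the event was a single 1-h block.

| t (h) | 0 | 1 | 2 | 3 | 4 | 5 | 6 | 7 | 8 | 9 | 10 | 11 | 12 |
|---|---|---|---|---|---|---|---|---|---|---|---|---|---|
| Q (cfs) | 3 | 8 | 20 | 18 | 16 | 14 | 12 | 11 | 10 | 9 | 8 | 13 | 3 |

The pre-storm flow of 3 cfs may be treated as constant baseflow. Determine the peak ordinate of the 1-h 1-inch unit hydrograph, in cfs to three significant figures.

U_p ≈ 8.50 cfs

Direct runoff: 0.0, 5.0, 17.0, 15.0, 13.0, 11.0, 9.0, 8.0, 7.0, 6.0, 5.0, 10.0, 0.0 cfs; ΣQ_DR = 106.0 cfs, peak = 17.0 cfs.
Runoff depth d = ΣQ_DR·Δt / A = 106.0 × 3600 / (0.0821 mi²) = 2.001 in.
The 1-inch UH is the DRH scaled by (1 in)/d, so U_p = 17.0 × 1/2.001 = 8.50 cfs.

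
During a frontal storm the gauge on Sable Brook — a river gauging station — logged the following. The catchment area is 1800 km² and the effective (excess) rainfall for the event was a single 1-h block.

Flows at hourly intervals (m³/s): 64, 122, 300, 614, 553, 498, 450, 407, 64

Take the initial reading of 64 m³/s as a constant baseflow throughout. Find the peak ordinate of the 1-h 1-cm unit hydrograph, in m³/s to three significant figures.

U_p ≈ 1100 m³/s

Direct runoff: 0.0, 58.0, 236.0, 550.0, 489.0, 434.0, 386.0, 343.0, 0.0 m³/s; ΣQ_DR = 2496 m³/s, peak = 550.0 m³/s.
Runoff depth d = ΣQ_DR·Δt / A = 2496 × 3600 / (1800 km²) = 4.992 mm.
The 1-cm UH is the DRH scaled by (10 mm)/d, so U_p = 550.0 × 10/4.992 = 1100 m³/s.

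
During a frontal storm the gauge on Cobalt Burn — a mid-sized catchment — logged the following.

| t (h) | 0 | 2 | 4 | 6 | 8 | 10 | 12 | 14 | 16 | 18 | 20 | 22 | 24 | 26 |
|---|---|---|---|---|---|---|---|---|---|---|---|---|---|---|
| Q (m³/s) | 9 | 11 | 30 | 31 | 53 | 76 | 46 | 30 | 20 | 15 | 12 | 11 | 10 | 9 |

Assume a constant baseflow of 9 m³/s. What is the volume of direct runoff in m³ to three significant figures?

Direct-runoff ordinates (Q − Q_b): 0.0, 2.0, 21.0, 22.0, 44.0, 67.0, 37.0, 21.0, 11.0, 6.0, 3.0, 2.0, 1.0, 0.0 m³/s.
ΣQ_DR = 237.0 m³/s.
With Δt = 2 h = 7200 s, V = ΣQ_DR · Δt = 237.0 × 7200 = 1.71 × 10^6 m³.

V ≈ 1.71 × 10^6 m³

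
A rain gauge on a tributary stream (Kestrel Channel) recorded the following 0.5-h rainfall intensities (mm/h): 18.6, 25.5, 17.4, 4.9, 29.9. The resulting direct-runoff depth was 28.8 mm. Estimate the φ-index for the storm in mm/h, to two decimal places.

φ ≈ 8.45 mm/h

Only the 4 blocks with intensity above φ contribute runoff: 18.6, 25.5, 17.4, 29.9 mm/h.
Σ(I−φ)·Δt = d  ⇒  (18.6+25.5+17.4+29.9 − 4φ)·0.5 = 28.8
φ = (91.40 − 28.8/0.5) / 4 = 8.45 mm/h.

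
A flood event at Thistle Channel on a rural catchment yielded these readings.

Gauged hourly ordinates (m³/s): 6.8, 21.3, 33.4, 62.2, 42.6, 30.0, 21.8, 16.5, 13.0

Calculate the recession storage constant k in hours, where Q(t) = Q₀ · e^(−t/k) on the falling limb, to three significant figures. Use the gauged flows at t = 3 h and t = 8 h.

On the falling limb, Q drops from 62.2 to 13.0 m³/s between t = 3 h and t = 8 h (Δt = 5 h).
k = −Δt / ln(Q₂/Q₁) = −5 / ln(13.0/62.2) = 3.19 h.

k ≈ 3.19 h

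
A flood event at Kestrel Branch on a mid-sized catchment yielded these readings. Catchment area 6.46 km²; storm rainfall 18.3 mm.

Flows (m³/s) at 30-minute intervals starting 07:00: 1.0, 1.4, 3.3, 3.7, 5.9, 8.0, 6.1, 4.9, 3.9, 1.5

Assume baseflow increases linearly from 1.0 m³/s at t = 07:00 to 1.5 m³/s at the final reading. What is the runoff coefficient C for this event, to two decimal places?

C ≈ 0.41

ΣQ_DR = 27.20 m³/s; V = ΣQ_DR·Δt = 48960 m³.
Runoff depth d = V / A = 7.579 mm.
C = d / P = 7.579 / 18.3 = 0.41.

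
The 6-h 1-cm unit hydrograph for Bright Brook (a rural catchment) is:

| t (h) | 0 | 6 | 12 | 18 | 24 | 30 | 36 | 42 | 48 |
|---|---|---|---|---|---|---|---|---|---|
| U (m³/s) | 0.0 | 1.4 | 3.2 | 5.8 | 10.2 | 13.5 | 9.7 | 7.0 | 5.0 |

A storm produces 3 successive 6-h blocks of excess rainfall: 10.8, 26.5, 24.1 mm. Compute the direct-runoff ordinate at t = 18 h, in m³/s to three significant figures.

By discrete convolution, Q_j = Σ (P_i / 10 mm) · U_{j−i}.
At t = 18 h (j=3): Q = (10.8/10)·5.8 + (26.5/10)·3.2 + (24.1/10)·1.4 = 18.1 m³/s.

Q ≈ 18.1 m³/s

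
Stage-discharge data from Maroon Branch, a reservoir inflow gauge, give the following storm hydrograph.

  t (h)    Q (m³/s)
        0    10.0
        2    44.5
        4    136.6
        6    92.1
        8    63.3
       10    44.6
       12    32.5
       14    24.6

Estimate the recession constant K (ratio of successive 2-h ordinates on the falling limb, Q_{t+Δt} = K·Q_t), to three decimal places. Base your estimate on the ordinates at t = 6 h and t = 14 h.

K ≈ 0.719

Using the recession-limb readings at t = 6 h and t = 14 h: Q falls from 92.1 to 24.6 m³/s over 4 intervals.
K = (Q₂/Q₁)^(1/4) = (24.6/92.1)^(1/4) = 0.719.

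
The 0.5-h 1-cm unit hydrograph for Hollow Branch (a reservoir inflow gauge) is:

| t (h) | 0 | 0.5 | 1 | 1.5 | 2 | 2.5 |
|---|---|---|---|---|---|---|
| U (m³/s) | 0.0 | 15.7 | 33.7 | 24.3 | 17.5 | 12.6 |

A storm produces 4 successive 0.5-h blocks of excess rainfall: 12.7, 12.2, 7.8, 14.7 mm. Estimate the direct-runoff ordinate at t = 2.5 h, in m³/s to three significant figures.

By discrete convolution, Q_j = Σ (P_i / 10 mm) · U_{j−i}.
At t = 2.5 h (j=5): Q = (12.7/10)·12.6 + (12.2/10)·17.5 + (7.8/10)·24.3 + (14.7/10)·33.7 = 106 m³/s.

Q ≈ 106 m³/s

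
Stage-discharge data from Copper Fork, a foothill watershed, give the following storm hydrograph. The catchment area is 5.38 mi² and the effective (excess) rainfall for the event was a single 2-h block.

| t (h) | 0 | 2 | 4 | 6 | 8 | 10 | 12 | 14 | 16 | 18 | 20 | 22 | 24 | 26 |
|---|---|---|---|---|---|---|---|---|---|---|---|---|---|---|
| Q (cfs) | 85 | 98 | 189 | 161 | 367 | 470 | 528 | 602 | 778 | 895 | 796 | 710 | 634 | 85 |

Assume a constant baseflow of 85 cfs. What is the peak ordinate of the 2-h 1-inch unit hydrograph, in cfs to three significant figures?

Direct runoff: 0.0, 13.0, 104.0, 76.0, 282.0, 385.0, 443.0, 517.0, 693.0, 810.0, 711.0, 625.0, 549.0, 0.0 cfs; ΣQ_DR = 5208 cfs, peak = 810.0 cfs.
Runoff depth d = ΣQ_DR·Δt / A = 5208 × 7200 / (5.38 mi²) = 3.000 in.
The 1-inch UH is the DRH scaled by (1 in)/d, so U_p = 810.0 × 1/3.000 = 270 cfs.

U_p ≈ 270 cfs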